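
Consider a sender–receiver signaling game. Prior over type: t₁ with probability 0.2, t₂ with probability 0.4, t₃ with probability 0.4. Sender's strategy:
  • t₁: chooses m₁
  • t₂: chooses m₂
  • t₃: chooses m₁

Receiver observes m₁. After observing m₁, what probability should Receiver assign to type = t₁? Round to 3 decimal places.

0.333

P(m₁) = 0.2·1 + 0.4·0 + 0.4·1 = 0.6
P(t₁ | m₁) = (0.2·1) / 0.6 = 0.2 / 0.6 = 0.333333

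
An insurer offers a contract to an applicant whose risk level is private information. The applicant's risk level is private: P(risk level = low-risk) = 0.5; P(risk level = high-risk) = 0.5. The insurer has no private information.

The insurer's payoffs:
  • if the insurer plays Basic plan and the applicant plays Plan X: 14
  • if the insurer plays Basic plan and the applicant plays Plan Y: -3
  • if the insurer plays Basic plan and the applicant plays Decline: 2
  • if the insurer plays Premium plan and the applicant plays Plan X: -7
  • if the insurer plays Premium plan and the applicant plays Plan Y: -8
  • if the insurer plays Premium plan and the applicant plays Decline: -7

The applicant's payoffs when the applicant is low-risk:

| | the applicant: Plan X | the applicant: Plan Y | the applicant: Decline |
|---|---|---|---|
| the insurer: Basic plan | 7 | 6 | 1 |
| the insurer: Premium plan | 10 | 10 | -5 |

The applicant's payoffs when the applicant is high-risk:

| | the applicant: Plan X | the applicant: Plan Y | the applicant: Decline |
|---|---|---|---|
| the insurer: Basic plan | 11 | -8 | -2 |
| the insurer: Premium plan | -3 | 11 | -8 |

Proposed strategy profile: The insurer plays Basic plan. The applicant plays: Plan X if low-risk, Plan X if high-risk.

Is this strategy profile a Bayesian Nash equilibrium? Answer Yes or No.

The insurer plays Basic plan: E[Basic plan] = 0.5·(14) + 0.5·(14) = 14; E[Premium plan] = -7. Best-responding. ✓
The applicant (risk level low-risk), facing Basic plan: Plan X gives 7, Plan Y gives 6, Decline gives 1. Proposed Plan X is best. ✓
The applicant (risk level high-risk), facing Basic plan: Plan X gives 11, Plan Y gives -8, Decline gives -2. Proposed Plan X is best. ✓

Yes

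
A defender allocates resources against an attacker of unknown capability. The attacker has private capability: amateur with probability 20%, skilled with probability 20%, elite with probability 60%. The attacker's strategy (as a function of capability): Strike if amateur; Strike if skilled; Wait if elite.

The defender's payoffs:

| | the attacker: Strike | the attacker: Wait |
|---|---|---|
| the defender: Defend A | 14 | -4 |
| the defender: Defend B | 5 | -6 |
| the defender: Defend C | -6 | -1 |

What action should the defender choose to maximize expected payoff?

Defend A

Compute the defender's expected payoff for each action, taking the expectation over the attacker's type.
E[Defend A] = 0.2·(14) + 0.2·(14) + 0.6·(-4) = 3.2
E[Defend B] = 0.2·(5) + 0.2·(5) + 0.6·(-6) = -1.6
E[Defend C] = 0.2·(-6) + 0.2·(-6) + 0.6·(-1) = -3
Best response: Defend A (3.2 is the largest).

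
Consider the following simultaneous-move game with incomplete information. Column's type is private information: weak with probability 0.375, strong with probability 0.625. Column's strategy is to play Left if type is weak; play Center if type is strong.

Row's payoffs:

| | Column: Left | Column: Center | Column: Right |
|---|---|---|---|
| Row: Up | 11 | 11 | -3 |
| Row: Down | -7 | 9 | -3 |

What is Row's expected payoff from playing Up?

11

E[Up] = 0.375·11 + 0.625·11 = 4.125 + 6.875 = 11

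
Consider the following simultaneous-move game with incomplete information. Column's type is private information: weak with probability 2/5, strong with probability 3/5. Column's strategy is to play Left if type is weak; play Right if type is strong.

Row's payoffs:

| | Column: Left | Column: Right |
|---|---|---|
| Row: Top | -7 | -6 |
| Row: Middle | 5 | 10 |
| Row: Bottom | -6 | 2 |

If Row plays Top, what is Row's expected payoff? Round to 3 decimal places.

E[Top] = 2/5·(-7) + 3/5·(-6) = (-14/5) + (-18/5) = -32/5

-6.400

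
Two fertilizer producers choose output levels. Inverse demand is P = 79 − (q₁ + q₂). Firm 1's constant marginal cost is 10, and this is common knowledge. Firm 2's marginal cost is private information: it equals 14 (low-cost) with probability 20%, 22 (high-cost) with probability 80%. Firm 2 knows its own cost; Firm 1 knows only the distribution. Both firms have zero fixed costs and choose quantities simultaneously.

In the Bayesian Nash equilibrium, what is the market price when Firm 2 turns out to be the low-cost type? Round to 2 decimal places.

33.27

Type-c best response for Firm 2: q₂(c) = (79 − c)/2 − q₁/2.
Firm 1 maximizes expected profit; its first-order condition is 79 − 2q₁ − E[q₂] − 10 = 0.
Substituting E[q₂] and solving: E[c₂] = 20.4, so q₁ = (79 − 2·10 + 20.4)/3 = 26.4667.
q₂(low-cost) = 19.2667, so P = 79 − (26.4667 + 19.2667) = 33.2667.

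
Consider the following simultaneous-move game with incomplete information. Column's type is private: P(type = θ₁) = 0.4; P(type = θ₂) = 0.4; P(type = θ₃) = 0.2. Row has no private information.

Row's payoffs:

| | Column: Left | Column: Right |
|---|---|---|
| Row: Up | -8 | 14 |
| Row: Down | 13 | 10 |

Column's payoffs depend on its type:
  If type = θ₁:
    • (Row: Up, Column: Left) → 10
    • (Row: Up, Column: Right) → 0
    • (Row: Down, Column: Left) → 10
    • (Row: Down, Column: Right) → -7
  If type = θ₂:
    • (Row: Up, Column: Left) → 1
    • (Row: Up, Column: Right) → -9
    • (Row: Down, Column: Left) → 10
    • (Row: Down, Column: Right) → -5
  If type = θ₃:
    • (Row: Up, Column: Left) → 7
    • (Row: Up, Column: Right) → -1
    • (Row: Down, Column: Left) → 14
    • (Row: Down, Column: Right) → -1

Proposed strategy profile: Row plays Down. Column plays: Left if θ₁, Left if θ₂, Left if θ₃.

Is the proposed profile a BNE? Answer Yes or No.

Yes

Row plays Down: E[Down] = 0.4·(13) + 0.4·(13) + 0.2·(13) = 13; E[Up] = -8. Best-responding. ✓
Column (type θ₁), facing Down: Left gives 10, Right gives -7. Proposed Left is best. ✓
Column (type θ₂), facing Down: Left gives 10, Right gives -5. Proposed Left is best. ✓
Column (type θ₃), facing Down: Left gives 14, Right gives -1. Proposed Left is best. ✓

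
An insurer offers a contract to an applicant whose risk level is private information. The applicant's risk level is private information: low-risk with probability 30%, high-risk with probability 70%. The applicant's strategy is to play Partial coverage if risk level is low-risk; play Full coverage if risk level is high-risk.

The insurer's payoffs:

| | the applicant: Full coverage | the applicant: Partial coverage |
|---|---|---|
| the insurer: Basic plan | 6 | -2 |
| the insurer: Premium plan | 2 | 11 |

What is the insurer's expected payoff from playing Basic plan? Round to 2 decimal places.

Take the expectation over the applicant's risk level, weighting each type's action by its prior probability.
E[Basic plan] = 0.3·(-2) + 0.7·6 = (-0.6) + 4.2 = 3.6

3.60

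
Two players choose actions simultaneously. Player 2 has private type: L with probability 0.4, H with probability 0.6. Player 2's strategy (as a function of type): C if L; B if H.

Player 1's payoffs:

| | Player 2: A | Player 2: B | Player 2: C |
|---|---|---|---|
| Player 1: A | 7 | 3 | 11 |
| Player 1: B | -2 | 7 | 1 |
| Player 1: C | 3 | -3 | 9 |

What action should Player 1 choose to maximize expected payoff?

A

E[A] = 0.4·(11) + 0.6·(3) = 6.2
E[B] = 0.4·(1) + 0.6·(7) = 4.6
E[C] = 0.4·(9) + 0.6·(-3) = 1.8
Best response: A (6.2 is the largest).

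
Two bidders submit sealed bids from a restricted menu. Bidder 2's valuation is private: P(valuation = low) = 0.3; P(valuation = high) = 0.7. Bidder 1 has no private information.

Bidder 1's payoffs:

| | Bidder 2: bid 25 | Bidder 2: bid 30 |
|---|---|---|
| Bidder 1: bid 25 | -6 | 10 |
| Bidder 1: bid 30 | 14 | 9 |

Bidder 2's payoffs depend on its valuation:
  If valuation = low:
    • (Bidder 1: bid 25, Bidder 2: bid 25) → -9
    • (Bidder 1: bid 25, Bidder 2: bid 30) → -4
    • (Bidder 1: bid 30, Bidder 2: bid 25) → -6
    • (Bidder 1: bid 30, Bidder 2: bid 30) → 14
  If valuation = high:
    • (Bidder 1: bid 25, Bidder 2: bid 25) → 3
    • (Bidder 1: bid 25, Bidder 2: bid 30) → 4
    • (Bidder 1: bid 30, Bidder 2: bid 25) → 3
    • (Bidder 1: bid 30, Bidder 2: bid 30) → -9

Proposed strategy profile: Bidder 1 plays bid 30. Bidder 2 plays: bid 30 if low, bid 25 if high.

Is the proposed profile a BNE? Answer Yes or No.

Yes

Bidder 1 plays bid 30: E[bid 30] = 0.3·(9) + 0.7·(14) = 12.5; E[bid 25] = -1.2. Best-responding. ✓
Bidder 2 (valuation low), facing bid 30: bid 25 gives -6, bid 30 gives 14. Proposed bid 30 is best. ✓
Bidder 2 (valuation high), facing bid 30: bid 25 gives 3, bid 30 gives -9. Proposed bid 25 is best. ✓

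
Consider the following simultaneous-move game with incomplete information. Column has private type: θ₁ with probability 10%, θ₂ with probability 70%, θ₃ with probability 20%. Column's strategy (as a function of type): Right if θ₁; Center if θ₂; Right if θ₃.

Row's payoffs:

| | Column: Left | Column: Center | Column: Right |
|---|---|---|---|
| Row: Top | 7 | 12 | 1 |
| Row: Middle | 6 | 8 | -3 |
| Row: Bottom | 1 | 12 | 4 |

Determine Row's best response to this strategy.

Compute Row's expected payoff for each action, taking the expectation over Column's type.
E[Top] = 0.1·(1) + 0.7·(12) + 0.2·(1) = 8.7
E[Middle] = 0.1·(-3) + 0.7·(8) + 0.2·(-3) = 4.7
E[Bottom] = 0.1·(4) + 0.7·(12) + 0.2·(4) = 9.6
Best response: Bottom (9.6 is the largest).

Bottom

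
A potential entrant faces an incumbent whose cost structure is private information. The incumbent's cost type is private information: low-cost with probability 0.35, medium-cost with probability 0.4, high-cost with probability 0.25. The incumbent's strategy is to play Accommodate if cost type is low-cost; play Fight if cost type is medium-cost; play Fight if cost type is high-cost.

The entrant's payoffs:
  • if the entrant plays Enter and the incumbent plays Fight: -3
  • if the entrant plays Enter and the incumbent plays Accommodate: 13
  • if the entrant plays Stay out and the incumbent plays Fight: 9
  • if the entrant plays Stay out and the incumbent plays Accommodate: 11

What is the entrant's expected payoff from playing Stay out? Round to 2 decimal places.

Take the expectation over the incumbent's cost type, weighting each type's action by its prior probability.
E[Stay out] = 0.35·11 + 0.4·9 + 0.25·9 = 3.85 + 3.6 + 2.25 = 9.7

9.70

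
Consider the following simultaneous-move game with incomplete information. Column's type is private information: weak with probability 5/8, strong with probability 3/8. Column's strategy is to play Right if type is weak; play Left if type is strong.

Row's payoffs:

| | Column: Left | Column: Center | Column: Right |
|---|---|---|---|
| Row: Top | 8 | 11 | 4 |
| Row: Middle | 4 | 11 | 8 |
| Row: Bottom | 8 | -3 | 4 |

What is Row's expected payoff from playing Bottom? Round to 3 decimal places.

E[Bottom] = 5/8·4 + 3/8·8 = 5/2 + 3 = 11/2

5.500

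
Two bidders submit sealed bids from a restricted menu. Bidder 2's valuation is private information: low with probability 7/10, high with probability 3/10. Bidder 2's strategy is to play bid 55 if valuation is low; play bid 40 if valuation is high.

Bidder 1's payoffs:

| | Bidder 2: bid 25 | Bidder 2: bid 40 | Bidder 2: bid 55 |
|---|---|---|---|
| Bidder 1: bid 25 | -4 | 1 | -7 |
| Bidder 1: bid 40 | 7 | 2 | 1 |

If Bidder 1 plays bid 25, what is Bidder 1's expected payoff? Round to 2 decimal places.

-4.60

E[bid 25] = 7/10·(-7) + 3/10·1 = (-49/10) + 3/10 = -23/5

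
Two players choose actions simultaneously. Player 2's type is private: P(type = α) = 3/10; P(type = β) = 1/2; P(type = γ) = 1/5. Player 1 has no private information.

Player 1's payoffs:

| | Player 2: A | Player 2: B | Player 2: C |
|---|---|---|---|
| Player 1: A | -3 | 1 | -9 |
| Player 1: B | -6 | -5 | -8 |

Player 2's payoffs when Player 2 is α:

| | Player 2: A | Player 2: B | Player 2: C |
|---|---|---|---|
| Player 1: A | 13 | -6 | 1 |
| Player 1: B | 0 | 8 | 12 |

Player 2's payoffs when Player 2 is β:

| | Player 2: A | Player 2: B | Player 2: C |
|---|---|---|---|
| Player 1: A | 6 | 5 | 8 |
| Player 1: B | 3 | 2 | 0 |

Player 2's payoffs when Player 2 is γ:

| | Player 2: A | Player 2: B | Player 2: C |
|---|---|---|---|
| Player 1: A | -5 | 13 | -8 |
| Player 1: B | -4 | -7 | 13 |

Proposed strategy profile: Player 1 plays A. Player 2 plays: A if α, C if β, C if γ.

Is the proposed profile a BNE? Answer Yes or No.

A profile is a BNE iff every type of every player is best-responding given beliefs about the other side.
Player 1 plays A: E[A] = 3/10·(-3) + 1/2·(-9) + 1/5·(-9) = -36/5; E[B] = -37/5. Best-responding. ✓
Player 2 (type α), facing A: A gives 13, B gives -6, C gives 1. Proposed A is best. ✓
Player 2 (type β), facing A: A gives 6, B gives 5, C gives 8. Proposed C is best. ✓
Player 2 (type γ), facing A: A gives -5, B gives 13, C gives -8. Proposed C is not best — profitable deviation exists. ✗

No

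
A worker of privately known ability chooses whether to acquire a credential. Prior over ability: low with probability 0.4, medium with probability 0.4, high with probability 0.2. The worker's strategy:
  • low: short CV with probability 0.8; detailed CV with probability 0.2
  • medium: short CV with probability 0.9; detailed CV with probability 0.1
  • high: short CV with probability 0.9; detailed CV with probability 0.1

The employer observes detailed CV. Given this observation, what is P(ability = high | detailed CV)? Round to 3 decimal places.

P(detailed CV) = 0.4·0.2 + 0.4·0.1 + 0.2·0.1 = 0.14
P(high | detailed CV) = (0.2·0.1) / 0.14 = 0.02 / 0.14 = 0.142857

0.143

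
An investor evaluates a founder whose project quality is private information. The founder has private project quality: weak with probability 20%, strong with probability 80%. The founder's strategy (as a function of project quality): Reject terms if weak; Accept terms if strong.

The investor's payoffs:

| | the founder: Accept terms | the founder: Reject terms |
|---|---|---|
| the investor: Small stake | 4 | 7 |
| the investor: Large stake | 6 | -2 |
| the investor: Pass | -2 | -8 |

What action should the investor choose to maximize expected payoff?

E[Small stake] = 0.2·(7) + 0.8·(4) = 4.6
E[Large stake] = 0.2·(-2) + 0.8·(6) = 4.4
E[Pass] = 0.2·(-8) + 0.8·(-2) = -3.2
Best response: Small stake (4.6 is the largest).

Small stake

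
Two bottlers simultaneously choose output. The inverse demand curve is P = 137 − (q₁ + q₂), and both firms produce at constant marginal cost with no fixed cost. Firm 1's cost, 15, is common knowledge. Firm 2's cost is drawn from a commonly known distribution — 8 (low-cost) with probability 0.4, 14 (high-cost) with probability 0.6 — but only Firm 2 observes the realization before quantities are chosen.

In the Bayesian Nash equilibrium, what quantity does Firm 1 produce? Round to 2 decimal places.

Type-c best response for Firm 2: q₂(c) = (137 − c)/2 − q₁/2.
Firm 1 maximizes expected profit; its first-order condition is 137 − 2q₁ − E[q₂] − 15 = 0.
Substituting E[q₂] and solving: E[c₂] = 11.6, so q₁ = (137 − 2·15 + 11.6)/3 = 39.5333.

39.53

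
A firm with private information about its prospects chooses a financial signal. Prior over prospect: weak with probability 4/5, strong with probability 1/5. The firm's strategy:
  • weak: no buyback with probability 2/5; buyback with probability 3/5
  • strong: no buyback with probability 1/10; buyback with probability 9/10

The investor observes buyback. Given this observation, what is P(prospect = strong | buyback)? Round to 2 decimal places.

0.27

P(buyback) = (4/5)·(3/5) + (1/5)·(9/10) = 33/50
P(strong | buyback) = ((1/5)·(9/10)) / (33/50) = (9/50) / (33/50) = 3/11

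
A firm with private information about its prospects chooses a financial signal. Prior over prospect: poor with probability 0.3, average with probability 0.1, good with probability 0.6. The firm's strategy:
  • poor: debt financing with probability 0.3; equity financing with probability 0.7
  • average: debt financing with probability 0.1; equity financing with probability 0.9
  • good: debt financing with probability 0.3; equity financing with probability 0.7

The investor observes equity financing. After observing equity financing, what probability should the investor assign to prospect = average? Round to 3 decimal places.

0.125

P(equity financing) = 0.3·0.7 + 0.1·0.9 + 0.6·0.7 = 0.72
P(average | equity financing) = (0.1·0.9) / 0.72 = 0.09 / 0.72 = 0.125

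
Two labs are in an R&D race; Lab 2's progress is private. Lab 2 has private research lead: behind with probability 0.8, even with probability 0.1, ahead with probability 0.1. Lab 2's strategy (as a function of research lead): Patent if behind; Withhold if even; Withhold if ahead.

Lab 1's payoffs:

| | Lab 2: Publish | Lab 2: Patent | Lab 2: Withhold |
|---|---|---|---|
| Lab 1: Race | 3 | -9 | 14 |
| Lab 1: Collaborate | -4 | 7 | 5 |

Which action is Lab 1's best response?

Collaborate

Compute Lab 1's expected payoff for each action, taking the expectation over Lab 2's type.
E[Race] = 0.8·(-9) + 0.1·(14) + 0.1·(14) = -4.4
E[Collaborate] = 0.8·(7) + 0.1·(5) + 0.1·(5) = 6.6
Best response: Collaborate (6.6 is the largest).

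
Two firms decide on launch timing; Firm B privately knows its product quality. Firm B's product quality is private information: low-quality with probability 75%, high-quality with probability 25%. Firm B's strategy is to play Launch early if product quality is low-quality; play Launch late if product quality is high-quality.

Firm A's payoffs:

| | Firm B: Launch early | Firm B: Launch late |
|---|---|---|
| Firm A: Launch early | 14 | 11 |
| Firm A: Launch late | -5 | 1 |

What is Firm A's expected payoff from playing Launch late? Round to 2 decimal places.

-3.50

E[Launch late] = 0.75·(-5) + 0.25·1 = (-3.75) + 0.25 = -3.5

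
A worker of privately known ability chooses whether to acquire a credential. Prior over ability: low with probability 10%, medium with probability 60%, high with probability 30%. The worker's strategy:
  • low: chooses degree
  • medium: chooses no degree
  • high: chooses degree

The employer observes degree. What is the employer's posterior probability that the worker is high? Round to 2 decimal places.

P(degree) = 0.1·1 + 0.6·0 + 0.3·1 = 0.4
P(high | degree) = (0.3·1) / 0.4 = 0.3 / 0.4 = 0.75

0.75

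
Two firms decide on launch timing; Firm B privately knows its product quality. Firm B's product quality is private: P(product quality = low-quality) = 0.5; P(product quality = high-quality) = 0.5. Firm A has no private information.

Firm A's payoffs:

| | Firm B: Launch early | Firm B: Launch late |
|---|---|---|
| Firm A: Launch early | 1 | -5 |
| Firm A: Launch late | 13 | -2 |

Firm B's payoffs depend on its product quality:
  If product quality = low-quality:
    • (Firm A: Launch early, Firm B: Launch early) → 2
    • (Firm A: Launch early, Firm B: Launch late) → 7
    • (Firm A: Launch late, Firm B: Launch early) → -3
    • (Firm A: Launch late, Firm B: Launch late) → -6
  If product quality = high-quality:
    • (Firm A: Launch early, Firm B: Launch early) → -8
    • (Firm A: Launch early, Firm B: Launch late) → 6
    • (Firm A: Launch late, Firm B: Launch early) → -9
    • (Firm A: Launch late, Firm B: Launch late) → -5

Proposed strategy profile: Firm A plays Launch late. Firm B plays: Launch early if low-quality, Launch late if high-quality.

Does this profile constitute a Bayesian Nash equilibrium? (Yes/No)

Firm A plays Launch late: E[Launch late] = 0.5·(13) + 0.5·(-2) = 5.5; E[Launch early] = -2. Best-responding. ✓
Firm B (product quality low-quality), facing Launch late: Launch early gives -3, Launch late gives -6. Proposed Launch early is best. ✓
Firm B (product quality high-quality), facing Launch late: Launch early gives -9, Launch late gives -5. Proposed Launch late is best. ✓

Yes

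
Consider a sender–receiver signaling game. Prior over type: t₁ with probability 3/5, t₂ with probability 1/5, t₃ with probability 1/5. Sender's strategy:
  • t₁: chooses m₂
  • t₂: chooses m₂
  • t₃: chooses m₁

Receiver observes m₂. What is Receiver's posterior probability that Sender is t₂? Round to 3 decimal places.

P(m₂) = (3/5)·1 + (1/5)·1 + (1/5)·0 = 4/5
P(t₂ | m₂) = ((1/5)·1) / (4/5) = (1/5) / (4/5) = 1/4

0.250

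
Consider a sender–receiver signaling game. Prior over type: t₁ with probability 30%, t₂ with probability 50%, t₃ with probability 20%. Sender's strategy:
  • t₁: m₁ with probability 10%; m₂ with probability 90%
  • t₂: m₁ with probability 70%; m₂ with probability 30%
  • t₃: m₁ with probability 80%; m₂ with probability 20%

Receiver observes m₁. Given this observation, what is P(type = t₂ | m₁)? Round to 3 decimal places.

0.648

Apply Bayes' rule using the sender's strategy as the likelihood.
P(m₁) = 0.3·0.1 + 0.5·0.7 + 0.2·0.8 = 0.54
P(t₂ | m₁) = (0.5·0.7) / 0.54 = 0.35 / 0.54 = 0.648148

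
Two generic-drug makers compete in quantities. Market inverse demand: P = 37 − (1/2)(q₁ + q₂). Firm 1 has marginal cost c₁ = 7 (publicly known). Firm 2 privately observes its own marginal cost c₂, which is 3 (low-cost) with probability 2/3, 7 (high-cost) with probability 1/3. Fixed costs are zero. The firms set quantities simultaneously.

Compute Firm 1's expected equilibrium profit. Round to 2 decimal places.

166.02

Type-c best response for Firm 2: q₂(c) = (37 − c) − q₁/2.
Firm 1 maximizes expected profit; its first-order condition is 37 − q₁ − (1/2)E[q₂] − 7 = 0.
Substituting E[q₂] and solving: E[c₂] = 4.33333, so q₁ = (37 − 2·7 + 4.33333)/(3/2) = 18.2222.
E[P] = 37 − (1/2)·(q₁ + E[q₂]) = 16.1111; Firm 1's expected profit = (E[P] − 7)·q₁ = (16.1111 − 7)·18.2222 = 166.025.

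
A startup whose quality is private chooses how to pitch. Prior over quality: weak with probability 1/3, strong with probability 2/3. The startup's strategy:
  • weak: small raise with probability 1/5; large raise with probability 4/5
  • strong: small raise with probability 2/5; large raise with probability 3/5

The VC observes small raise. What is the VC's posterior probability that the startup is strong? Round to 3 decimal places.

P(small raise) = (1/3)·(1/5) + (2/3)·(2/5) = 1/3
P(strong | small raise) = ((2/3)·(2/5)) / (1/3) = (4/15) / (1/3) = 4/5

0.800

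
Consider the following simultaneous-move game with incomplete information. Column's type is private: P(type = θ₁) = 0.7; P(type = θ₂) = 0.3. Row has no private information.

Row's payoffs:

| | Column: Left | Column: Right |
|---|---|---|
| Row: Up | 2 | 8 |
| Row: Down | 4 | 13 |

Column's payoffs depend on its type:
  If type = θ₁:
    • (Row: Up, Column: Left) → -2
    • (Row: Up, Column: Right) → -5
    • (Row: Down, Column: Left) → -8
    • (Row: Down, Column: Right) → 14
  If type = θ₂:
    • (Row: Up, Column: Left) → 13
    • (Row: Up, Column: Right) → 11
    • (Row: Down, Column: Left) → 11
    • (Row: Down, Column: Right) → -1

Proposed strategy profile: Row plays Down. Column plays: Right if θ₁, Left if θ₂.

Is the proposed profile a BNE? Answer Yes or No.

Yes

Row plays Down: E[Down] = 0.7·(13) + 0.3·(4) = 10.3; E[Up] = 6.2. Best-responding. ✓
Column (type θ₁), facing Down: Left gives -8, Right gives 14. Proposed Right is best. ✓
Column (type θ₂), facing Down: Left gives 11, Right gives -1. Proposed Left is best. ✓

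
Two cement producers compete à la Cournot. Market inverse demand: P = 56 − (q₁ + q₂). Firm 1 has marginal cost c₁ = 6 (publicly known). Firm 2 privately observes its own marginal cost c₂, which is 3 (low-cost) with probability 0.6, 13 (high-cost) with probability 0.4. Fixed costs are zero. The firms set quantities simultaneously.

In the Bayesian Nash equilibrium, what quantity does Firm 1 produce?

17

Type-c best response for Firm 2: q₂(c) = (56 − c)/2 − q₁/2.
Firm 1 maximizes expected profit; its first-order condition is 56 − 2q₁ − E[q₂] − 6 = 0.
Substituting E[q₂] and solving: E[c₂] = 7, so q₁ = (56 − 2·6 + 7)/3 = 17.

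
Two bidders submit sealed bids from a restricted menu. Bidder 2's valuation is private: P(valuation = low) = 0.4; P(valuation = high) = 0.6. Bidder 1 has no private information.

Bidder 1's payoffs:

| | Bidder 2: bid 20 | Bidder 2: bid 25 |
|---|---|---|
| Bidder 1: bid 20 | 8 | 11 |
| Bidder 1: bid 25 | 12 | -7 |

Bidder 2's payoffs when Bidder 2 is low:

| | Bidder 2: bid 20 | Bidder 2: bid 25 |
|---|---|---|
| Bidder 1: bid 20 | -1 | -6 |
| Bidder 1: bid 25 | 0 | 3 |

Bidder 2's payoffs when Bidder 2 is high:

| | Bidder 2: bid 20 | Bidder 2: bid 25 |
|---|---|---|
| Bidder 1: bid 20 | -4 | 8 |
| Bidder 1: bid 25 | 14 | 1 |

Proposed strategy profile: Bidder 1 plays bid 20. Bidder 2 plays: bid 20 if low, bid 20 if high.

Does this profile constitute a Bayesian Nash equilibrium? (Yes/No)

No

Bidder 1 plays bid 20: E[bid 20] = 0.4·(8) + 0.6·(8) = 8; E[bid 25] = 12. Not best-responding. ✗
Bidder 2 (valuation low), facing bid 20: bid 20 gives -1, bid 25 gives -6. Proposed bid 20 is best. ✓
Bidder 2 (valuation high), facing bid 20: bid 20 gives -4, bid 25 gives 8. Proposed bid 20 is not best — profitable deviation exists. ✗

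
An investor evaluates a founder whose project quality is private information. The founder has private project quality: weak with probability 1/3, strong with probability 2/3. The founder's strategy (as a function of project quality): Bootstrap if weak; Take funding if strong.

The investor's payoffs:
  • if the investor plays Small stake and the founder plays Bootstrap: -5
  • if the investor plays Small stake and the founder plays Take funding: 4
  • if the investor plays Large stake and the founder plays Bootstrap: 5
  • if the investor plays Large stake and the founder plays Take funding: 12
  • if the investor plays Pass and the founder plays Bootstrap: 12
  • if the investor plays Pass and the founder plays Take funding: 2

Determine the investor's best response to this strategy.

Compute the investor's expected payoff for each action, taking the expectation over the founder's type.
E[Small stake] = 1/3·(-5) + 2/3·(4) = 1
E[Large stake] = 1/3·(5) + 2/3·(12) = 29/3
E[Pass] = 1/3·(12) + 2/3·(2) = 16/3
Best response: Large stake (29/3 is the largest).

Large stake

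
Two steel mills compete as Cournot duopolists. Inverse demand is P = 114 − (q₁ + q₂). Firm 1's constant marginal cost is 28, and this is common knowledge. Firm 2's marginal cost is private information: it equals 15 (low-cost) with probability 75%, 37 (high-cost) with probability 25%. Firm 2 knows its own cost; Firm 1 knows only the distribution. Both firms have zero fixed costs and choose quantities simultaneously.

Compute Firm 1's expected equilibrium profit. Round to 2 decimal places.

684.69

Firm 2 with cost c maximizes (114 − (q₁+q₂) − c)·q₂, giving q₂(c) = (114 − c − q₁)/2.
E[c₂] = 0.75·15 + 0.25·37 = 20.5
Firm 1's FOC against E[q₂] yields q₁ = (114 − 2·28 + E[c₂])/3 = (114 − 56 + 20.5)/3 = 26.1667.
E[P] = 114 − (q₁ + E[q₂]) = 54.1667; Firm 1's expected profit = (E[P] − 28)·q₁ = (54.1667 − 28)·26.1667 = 684.694.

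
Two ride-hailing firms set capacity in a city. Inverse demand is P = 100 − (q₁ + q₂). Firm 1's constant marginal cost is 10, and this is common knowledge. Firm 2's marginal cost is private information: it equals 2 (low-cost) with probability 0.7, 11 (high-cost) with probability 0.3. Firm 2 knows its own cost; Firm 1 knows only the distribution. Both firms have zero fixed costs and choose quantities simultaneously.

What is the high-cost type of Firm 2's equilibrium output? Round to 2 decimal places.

Type-c best response for Firm 2: q₂(c) = (100 − c)/2 − q₁/2.
Firm 1 maximizes expected profit; its first-order condition is 100 − 2q₁ − E[q₂] − 10 = 0.
Substituting E[q₂] and solving: E[c₂] = 4.7, so q₁ = (100 − 2·10 + 4.7)/3 = 28.2333.
q₂(high-cost) = (100 − 11 − 28.2333)/2 = 30.3833.

30.38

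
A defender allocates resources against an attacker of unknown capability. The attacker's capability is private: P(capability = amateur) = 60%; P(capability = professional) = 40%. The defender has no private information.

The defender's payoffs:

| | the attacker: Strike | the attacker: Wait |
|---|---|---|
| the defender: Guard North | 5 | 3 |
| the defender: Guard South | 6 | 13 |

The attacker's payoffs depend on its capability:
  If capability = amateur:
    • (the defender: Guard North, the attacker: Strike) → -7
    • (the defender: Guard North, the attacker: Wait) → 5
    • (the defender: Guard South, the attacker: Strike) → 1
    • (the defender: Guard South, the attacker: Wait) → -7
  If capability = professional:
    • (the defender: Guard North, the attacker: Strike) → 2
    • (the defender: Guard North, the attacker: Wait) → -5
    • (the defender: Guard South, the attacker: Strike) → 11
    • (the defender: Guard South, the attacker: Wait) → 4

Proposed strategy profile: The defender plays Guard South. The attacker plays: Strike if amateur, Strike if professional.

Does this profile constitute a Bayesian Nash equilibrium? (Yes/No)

The defender plays Guard South: E[Guard South] = 0.6·(6) + 0.4·(6) = 6; E[Guard North] = 5. Best-responding. ✓
The attacker (capability amateur), facing Guard South: Strike gives 1, Wait gives -7. Proposed Strike is best. ✓
The attacker (capability professional), facing Guard South: Strike gives 11, Wait gives 4. Proposed Strike is best. ✓

Yes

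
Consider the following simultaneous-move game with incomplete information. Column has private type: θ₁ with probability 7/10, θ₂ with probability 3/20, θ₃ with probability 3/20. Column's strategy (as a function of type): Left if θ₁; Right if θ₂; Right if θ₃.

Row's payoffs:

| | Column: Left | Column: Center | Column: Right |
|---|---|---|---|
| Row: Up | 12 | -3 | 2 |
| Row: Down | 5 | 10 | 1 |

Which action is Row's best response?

Up

E[Up] = 7/10·(12) + 3/20·(2) + 3/20·(2) = 9
E[Down] = 7/10·(5) + 3/20·(1) + 3/20·(1) = 19/5
Best response: Up (9 is the largest).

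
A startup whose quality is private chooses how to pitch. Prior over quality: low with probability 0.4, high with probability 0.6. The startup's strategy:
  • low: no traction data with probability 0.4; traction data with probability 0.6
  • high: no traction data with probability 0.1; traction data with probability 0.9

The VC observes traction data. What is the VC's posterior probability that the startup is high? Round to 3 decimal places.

0.692

P(traction data) = 0.4·0.6 + 0.6·0.9 = 0.78
P(high | traction data) = (0.6·0.9) / 0.78 = 0.54 / 0.78 = 0.692308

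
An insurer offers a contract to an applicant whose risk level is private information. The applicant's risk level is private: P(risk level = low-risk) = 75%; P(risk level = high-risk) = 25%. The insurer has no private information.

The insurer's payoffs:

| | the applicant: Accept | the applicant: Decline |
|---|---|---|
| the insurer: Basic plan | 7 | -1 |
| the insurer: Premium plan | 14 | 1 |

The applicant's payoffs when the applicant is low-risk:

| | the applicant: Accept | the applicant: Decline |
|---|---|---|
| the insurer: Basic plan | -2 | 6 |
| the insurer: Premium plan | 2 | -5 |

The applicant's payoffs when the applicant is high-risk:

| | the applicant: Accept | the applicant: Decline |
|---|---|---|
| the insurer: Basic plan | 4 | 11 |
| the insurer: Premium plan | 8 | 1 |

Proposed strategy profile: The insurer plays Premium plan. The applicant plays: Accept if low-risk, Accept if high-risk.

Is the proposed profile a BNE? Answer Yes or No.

The insurer plays Premium plan: E[Premium plan] = 0.75·(14) + 0.25·(14) = 14; E[Basic plan] = 7. Best-responding. ✓
The applicant (risk level low-risk), facing Premium plan: Accept gives 2, Decline gives -5. Proposed Accept is best. ✓
The applicant (risk level high-risk), facing Premium plan: Accept gives 8, Decline gives 1. Proposed Accept is best. ✓

Yes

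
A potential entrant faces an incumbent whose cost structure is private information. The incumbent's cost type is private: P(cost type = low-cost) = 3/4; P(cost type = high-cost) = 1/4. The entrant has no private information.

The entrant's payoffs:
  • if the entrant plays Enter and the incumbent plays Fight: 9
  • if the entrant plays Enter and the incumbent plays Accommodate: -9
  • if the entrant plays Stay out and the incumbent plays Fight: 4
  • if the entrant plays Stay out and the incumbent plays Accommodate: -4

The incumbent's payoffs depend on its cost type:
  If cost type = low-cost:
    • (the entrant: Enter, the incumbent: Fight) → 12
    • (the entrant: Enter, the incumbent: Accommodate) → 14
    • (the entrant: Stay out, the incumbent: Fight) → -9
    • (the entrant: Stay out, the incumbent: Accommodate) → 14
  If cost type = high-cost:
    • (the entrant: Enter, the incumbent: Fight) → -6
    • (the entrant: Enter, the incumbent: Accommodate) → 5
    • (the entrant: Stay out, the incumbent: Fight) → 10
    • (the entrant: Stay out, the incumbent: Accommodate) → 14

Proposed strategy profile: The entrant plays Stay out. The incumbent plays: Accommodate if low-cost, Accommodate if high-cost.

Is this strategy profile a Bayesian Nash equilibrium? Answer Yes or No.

The entrant plays Stay out: E[Stay out] = 3/4·(-4) + 1/4·(-4) = -4; E[Enter] = -9. Best-responding. ✓
The incumbent (cost type low-cost), facing Stay out: Fight gives -9, Accommodate gives 14. Proposed Accommodate is best. ✓
The incumbent (cost type high-cost), facing Stay out: Fight gives 10, Accommodate gives 14. Proposed Accommodate is best. ✓

Yes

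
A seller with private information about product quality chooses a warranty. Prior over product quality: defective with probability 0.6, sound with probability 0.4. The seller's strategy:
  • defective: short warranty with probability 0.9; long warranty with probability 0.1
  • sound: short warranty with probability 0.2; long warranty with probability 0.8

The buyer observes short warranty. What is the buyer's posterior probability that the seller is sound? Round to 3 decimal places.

0.129

P(short warranty) = 0.6·0.9 + 0.4·0.2 = 0.62
P(sound | short warranty) = (0.4·0.2) / 0.62 = 0.08 / 0.62 = 0.129032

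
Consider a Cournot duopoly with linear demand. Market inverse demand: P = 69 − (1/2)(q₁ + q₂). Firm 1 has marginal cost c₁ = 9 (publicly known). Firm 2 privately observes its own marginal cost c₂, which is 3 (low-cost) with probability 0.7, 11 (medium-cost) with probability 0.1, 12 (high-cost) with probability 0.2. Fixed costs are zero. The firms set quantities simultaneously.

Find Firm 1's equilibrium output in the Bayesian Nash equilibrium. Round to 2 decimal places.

Each type of Firm 2 best-responds to q₁; Firm 1 best-responds to the expected q₂ over Firm 2's types.
Firm 2 with cost c maximizes (69 − (1/2)(q₁+q₂) − c)·q₂, giving q₂(c) = (69 − c − (1/2)q₁).
E[c₂] = 0.7·3 + 0.1·11 + 0.2·12 = 5.6
Firm 1's FOC against E[q₂] yields q₁ = (69 − 2·9 + E[c₂])/(3/2) = (69 − 18 + 5.6)/(3/2) = 37.7333.

37.73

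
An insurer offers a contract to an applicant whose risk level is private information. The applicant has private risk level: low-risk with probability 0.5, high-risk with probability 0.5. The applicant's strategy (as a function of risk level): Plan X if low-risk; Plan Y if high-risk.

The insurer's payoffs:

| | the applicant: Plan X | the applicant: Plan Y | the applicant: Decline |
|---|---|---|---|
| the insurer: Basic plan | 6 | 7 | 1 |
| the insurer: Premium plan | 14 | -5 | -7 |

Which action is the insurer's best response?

Basic plan

E[Basic plan] = 0.5·(6) + 0.5·(7) = 6.5
E[Premium plan] = 0.5·(14) + 0.5·(-5) = 4.5
Best response: Basic plan (6.5 is the largest).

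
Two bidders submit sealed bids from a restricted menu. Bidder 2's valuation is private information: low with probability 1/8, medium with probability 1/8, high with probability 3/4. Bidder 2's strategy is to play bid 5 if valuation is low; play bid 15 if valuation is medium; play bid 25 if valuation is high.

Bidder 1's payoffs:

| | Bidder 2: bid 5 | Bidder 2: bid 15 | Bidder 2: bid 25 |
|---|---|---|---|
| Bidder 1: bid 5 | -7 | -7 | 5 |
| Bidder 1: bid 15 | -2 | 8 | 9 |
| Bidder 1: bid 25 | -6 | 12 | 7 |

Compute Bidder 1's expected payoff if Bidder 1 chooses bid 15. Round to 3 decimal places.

7.500

E[bid 15] = 1/8·(-2) + 1/8·8 + 3/4·9 = (-1/4) + 1 + 27/4 = 15/2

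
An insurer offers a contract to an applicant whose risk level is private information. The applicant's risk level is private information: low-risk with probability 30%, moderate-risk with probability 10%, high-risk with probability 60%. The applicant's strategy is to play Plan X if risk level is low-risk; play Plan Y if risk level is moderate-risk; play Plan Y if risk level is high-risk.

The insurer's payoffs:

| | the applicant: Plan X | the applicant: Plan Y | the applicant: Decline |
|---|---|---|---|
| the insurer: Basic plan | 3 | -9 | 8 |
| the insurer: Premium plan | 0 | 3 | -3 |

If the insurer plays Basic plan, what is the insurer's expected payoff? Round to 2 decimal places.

-5.40

E[Basic plan] = 0.3·3 + 0.1·(-9) + 0.6·(-9) = 0.9 + (-0.9) + (-5.4) = -5.4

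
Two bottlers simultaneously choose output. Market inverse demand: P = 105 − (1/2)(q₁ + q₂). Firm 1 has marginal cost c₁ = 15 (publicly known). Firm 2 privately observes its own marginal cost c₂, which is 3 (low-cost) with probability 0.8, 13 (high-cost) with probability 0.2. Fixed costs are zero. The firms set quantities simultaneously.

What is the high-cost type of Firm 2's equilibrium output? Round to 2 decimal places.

65.33

Type-c best response for Firm 2: q₂(c) = (105 − c) − q₁/2.
Firm 1 maximizes expected profit; its first-order condition is 105 − q₁ − (1/2)E[q₂] − 15 = 0.
Substituting E[q₂] and solving: E[c₂] = 5, so q₁ = (105 − 2·15 + 5)/(3/2) = 53.3333.
q₂(high-cost) = (105 − 13 − (1/2)·53.3333) = 65.3333.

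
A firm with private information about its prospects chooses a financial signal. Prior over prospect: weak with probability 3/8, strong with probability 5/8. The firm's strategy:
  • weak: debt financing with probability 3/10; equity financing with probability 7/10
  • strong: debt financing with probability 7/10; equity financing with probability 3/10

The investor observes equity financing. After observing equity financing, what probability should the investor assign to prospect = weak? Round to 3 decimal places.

Apply Bayes' rule using the sender's strategy as the likelihood.
P(equity financing) = (3/8)·(7/10) + (5/8)·(3/10) = 9/20
P(weak | equity financing) = ((3/8)·(7/10)) / (9/20) = (21/80) / (9/20) = 7/12

0.583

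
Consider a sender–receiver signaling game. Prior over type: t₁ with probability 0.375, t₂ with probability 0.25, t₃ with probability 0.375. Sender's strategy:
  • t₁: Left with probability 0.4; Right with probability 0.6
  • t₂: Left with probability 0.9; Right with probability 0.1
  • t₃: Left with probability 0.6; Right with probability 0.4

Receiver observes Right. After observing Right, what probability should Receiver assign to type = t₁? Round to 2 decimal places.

P(Right) = 0.375·0.6 + 0.25·0.1 + 0.375·0.4 = 0.4
P(t₁ | Right) = (0.375·0.6) / 0.4 = 0.225 / 0.4 = 0.5625

0.56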